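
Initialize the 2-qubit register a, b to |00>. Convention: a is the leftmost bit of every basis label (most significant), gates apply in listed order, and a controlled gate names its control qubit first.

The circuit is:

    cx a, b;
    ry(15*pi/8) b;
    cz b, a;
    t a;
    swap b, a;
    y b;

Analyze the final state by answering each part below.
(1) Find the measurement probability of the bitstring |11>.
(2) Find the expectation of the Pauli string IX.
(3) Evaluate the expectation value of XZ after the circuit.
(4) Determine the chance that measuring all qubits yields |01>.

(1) A full measurement returns |11> with probability sin(pi/16)**2.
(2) The observable IX averages to 0.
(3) The observable XZ averages to sqrt(2 - sqrt(2))/2.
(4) The probability of measuring |01> is cos(pi/16)**2.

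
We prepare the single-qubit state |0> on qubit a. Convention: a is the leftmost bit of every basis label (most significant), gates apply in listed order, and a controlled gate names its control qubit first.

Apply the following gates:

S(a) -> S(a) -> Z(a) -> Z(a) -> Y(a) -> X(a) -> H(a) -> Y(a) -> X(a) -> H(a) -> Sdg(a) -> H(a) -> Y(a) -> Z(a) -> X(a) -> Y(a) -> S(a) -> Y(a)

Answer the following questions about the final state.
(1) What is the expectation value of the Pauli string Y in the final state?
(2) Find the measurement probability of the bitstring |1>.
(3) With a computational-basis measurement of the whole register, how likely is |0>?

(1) The expectation value of Y is 1.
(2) A full measurement returns |1> with probability 1/2.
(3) The probability of measuring |0> is 1/2.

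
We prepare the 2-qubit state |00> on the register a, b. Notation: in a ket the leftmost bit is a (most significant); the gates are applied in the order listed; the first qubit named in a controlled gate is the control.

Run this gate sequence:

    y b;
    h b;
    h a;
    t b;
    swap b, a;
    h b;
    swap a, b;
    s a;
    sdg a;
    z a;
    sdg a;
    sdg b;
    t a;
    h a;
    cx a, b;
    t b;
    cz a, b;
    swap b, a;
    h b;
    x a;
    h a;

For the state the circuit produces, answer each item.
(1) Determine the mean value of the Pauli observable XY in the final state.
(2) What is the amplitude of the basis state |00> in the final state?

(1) In the final state, XY has expectation 0.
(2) The amplitude on |00> is (-1 - I)*exp(I*pi/4)/4.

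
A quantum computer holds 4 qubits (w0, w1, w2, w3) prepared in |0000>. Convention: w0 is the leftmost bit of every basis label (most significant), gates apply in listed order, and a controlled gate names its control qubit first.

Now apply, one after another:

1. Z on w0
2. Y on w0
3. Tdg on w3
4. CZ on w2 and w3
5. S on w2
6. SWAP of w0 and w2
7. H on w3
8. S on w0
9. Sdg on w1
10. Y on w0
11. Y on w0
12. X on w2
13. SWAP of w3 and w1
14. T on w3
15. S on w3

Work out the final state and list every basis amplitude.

The resulting statevector has amplitude sqrt(2)*I/2 on |0000>, sqrt(2)*I/2 on |0100>, and 0 on every other basis state.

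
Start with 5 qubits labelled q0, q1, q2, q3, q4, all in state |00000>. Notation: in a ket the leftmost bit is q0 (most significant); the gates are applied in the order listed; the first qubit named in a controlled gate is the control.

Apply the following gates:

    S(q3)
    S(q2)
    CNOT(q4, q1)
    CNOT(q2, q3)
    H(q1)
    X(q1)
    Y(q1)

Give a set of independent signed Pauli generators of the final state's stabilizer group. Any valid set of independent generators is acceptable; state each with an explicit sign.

The final state is stabilized by the group generated by -IXIII, +ZIIII, +IIZII, +IIIZI, +IIIIZ; other independent generating sets are equally valid.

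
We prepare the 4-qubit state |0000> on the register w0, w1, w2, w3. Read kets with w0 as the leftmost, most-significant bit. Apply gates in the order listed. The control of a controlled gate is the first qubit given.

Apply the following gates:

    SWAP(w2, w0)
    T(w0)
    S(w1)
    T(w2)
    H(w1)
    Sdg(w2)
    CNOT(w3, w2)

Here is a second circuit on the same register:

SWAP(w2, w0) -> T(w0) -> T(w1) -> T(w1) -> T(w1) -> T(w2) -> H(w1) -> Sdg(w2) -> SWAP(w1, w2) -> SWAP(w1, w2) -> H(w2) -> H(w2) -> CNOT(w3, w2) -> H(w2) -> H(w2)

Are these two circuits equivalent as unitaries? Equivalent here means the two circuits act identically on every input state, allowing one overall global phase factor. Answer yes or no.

No: there is an input state on which the two circuits produce genuinely different outputs (not merely differing by a phase).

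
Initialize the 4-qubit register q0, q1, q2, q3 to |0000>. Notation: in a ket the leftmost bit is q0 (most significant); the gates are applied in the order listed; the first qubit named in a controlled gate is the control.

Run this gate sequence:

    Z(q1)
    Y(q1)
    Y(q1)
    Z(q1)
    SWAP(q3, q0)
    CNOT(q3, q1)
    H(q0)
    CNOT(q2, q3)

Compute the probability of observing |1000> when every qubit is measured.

A full measurement returns |1000> with probability 1/2. Key observation: gates 1-4 undo each other exactly, leaving only the rest of the circuit to track.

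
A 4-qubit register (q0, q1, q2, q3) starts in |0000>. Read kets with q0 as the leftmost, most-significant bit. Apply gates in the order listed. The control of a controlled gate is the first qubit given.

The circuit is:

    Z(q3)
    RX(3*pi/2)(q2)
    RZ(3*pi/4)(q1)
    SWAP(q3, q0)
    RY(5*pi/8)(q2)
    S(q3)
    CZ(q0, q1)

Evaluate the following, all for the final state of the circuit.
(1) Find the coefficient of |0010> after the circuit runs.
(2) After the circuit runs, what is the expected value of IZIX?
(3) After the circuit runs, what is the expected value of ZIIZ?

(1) The amplitude on |0010> is sqrt(2)*(sin(5*pi/16) + I*cos(5*pi/16))*exp(5*I*pi/8)/2.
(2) In the final state, IZIX has expectation 0.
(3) The observable ZIIZ averages to 1.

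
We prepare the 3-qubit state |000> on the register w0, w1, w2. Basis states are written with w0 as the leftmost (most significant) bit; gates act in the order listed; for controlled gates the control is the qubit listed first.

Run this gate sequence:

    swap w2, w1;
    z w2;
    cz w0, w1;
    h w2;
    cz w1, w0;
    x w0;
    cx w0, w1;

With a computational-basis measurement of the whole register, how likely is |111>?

Outcome |111> occurs with probability 1/2.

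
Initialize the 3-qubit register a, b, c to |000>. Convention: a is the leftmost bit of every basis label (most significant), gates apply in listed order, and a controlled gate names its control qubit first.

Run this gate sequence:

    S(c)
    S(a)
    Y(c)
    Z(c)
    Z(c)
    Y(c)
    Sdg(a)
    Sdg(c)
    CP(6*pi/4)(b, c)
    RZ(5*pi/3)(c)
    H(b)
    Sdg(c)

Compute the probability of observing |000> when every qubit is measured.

The probability of measuring |000> is 1/2. Key observation: steps 1-8 multiply out to the identity, so the circuit reduces to the remaining gates.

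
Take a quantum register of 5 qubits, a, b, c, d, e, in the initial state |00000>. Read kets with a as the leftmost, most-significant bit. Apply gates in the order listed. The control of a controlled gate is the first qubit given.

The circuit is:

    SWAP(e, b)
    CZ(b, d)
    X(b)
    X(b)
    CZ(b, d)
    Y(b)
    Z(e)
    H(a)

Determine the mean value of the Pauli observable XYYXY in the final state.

In the final state, XYYXY has expectation 0. Key observation: the block from step 2 through step 5 cancels to the identity and can be dropped.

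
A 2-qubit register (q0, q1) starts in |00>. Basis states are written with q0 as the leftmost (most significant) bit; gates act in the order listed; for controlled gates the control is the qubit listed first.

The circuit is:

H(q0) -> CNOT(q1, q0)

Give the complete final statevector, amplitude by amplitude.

The final amplitudes are sqrt(2)/2 on |00>, 0 on |01>, sqrt(2)/2 on |10>, 0 on |11>.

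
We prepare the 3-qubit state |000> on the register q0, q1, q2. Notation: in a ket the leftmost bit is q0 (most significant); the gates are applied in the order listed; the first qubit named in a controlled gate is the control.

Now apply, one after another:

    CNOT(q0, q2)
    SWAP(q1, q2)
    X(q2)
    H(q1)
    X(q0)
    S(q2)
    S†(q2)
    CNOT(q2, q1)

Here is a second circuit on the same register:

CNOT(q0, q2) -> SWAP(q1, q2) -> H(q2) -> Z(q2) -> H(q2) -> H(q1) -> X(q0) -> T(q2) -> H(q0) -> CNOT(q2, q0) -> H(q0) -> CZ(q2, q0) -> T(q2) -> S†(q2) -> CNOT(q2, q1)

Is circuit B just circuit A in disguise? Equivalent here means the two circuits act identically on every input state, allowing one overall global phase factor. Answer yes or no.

Yes: on every input state the two circuits agree up to one overall phase factor.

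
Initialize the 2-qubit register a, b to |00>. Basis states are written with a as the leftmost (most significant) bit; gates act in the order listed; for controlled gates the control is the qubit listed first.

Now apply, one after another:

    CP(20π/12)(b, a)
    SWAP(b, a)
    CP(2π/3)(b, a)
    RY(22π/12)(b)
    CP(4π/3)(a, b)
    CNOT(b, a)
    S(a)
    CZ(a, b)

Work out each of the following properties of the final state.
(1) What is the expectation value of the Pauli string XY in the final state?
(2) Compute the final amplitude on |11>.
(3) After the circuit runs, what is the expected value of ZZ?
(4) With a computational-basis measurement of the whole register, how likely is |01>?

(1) In the final state, XY has expectation 1/2.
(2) The amplitude on |11> is I*(-sqrt(6) + sqrt(2))/4.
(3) The expectation value of ZZ is 1.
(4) The probability of measuring |01> is 0.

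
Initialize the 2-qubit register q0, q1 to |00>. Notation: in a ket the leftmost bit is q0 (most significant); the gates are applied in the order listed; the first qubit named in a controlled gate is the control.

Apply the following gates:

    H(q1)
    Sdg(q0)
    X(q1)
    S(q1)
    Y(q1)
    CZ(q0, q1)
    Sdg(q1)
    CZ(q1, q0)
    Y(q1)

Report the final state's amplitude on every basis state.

The resulting statevector has amplitude -sqrt(2)*I/2 on |00>, sqrt(2)*I/2 on |01>, 0 on |10>, 0 on |11>.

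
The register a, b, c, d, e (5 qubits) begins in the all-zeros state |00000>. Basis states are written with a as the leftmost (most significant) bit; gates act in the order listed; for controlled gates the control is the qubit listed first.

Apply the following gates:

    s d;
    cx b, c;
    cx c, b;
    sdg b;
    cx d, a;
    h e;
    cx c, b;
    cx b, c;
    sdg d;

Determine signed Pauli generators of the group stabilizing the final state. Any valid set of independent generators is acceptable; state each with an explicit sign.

One valid set of independent stabilizer generators is +IIIIX, +ZIIII, +IZIII, +IIZII, +IIIZI (any independent generating set of the same group is equally correct).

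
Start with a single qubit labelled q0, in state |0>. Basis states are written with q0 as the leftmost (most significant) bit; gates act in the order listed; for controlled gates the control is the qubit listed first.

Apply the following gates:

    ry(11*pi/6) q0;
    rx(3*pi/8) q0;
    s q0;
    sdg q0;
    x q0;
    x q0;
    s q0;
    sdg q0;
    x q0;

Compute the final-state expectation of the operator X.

In the final state, X has expectation -1/2.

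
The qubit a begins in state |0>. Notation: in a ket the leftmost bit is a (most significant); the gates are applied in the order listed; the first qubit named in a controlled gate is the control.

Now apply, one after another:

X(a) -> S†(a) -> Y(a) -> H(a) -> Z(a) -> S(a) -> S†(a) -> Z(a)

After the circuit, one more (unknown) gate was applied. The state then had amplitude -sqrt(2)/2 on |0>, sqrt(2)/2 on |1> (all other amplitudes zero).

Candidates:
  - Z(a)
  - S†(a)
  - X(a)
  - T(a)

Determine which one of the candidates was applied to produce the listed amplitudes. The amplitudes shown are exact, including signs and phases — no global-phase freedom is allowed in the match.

The applied gate was Z(a). Key observation: gates 5-8 undo each other exactly, leaving only the rest of the circuit to track.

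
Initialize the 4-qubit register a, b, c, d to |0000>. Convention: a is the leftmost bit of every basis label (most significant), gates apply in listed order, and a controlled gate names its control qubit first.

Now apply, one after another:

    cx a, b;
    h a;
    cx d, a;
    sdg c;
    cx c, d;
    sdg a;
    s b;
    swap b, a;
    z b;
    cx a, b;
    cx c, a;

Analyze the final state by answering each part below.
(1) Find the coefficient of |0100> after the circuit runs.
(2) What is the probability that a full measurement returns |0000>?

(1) The final state's coefficient on |0100> equals sqrt(2)*I/2.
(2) The probability of measuring |0000> is 1/2.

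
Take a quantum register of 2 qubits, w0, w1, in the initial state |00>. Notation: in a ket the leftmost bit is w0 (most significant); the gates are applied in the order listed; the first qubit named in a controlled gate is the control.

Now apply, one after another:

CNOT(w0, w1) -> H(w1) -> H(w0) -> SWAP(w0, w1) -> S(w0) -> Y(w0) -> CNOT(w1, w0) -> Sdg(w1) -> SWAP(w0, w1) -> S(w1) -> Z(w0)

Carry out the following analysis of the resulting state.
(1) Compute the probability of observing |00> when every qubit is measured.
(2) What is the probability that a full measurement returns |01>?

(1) The probability of measuring |00> is 1/4.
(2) A full measurement returns |01> with probability 1/4.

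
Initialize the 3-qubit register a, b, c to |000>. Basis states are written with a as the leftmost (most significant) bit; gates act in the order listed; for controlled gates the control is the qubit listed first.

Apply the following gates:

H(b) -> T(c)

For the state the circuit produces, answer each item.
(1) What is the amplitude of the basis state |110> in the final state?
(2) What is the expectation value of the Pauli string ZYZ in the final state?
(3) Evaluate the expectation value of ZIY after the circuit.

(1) |110> carries amplitude 0 in the final state.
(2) The expectation value of ZYZ is 0.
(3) The observable ZIY averages to 0.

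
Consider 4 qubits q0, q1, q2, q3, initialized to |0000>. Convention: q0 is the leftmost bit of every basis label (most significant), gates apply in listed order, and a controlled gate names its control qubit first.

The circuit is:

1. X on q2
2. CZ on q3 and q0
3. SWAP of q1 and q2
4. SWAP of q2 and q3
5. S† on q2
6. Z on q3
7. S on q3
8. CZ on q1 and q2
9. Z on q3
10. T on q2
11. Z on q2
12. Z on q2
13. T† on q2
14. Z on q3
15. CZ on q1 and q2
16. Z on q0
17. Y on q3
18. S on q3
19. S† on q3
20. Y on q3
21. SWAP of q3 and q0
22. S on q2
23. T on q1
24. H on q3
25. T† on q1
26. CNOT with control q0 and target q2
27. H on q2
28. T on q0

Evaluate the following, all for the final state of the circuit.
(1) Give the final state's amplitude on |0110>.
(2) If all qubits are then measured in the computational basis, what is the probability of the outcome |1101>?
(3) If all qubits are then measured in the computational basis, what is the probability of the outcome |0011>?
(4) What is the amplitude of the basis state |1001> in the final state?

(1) The amplitude on |0110> is 1/2.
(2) The probability of measuring |1101> is 0.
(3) Outcome |0011> occurs with probability 0.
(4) The final state's coefficient on |1001> equals 0.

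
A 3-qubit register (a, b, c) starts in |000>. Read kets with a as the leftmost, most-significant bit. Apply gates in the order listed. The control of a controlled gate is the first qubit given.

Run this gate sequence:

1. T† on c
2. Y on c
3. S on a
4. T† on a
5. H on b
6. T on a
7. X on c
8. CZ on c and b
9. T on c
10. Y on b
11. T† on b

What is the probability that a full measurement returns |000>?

The probability of measuring |000> is 1/2.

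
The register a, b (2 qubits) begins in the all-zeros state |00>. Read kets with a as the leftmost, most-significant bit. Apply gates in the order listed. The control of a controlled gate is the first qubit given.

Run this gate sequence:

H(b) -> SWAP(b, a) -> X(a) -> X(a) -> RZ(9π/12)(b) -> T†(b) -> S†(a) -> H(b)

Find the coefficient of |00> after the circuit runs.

|00> carries amplitude -exp(5*I*pi/8)/2 in the final state. Key observation: the block from step 3 through step 4 cancels to the identity and can be dropped.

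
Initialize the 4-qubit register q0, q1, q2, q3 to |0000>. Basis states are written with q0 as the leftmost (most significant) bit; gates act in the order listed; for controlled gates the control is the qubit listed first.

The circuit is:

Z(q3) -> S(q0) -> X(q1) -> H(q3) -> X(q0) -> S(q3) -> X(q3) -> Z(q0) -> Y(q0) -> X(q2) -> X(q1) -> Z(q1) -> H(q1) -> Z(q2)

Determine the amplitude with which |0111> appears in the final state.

The final state's coefficient on |0111> equals -I/2.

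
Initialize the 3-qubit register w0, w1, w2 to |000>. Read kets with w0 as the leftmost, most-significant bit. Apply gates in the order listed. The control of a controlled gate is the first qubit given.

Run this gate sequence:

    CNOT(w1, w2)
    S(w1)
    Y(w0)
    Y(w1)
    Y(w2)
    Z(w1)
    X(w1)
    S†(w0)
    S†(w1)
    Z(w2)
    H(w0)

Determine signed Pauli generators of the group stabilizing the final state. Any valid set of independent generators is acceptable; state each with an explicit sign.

One valid set of independent stabilizer generators is -XII, +IZI, -IIZ (any independent generating set of the same group is equally correct).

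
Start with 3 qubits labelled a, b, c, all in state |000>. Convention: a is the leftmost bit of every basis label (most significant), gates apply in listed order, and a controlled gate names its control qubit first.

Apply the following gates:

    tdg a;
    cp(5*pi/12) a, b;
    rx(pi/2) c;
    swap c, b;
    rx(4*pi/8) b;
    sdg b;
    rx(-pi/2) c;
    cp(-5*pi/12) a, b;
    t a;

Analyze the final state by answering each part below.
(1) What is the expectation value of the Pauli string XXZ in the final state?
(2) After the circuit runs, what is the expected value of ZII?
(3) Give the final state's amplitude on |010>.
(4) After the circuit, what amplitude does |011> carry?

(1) In the final state, XXZ has expectation 0.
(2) In the final state, ZII has expectation 1.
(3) The final state's coefficient on |010> equals -sqrt(2)/2.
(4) The final state's coefficient on |011> equals -sqrt(2)*I/2.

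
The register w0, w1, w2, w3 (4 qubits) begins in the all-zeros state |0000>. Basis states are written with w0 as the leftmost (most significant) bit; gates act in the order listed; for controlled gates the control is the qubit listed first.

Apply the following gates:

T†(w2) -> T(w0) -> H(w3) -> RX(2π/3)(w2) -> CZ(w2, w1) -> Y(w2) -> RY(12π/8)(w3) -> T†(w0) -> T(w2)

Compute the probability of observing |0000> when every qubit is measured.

A full measurement returns |0000> with probability 3/4.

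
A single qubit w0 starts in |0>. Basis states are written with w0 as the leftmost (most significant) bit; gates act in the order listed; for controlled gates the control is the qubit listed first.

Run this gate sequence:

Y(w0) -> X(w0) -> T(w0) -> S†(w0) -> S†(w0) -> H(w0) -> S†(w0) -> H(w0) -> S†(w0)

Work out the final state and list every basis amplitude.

The final amplitudes are 1/2 + I/2 on |0>, 1/2 + I/2 on |1>.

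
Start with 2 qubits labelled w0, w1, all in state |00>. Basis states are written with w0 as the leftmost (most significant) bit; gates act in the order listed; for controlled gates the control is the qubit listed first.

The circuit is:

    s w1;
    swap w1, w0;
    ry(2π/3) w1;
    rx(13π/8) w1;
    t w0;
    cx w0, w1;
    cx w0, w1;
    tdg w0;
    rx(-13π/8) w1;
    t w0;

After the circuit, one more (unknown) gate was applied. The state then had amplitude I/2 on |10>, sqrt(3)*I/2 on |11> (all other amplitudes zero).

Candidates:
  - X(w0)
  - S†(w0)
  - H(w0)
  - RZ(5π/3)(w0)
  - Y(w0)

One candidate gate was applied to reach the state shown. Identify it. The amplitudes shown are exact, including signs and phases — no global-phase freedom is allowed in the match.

The unique candidate consistent with the amplitudes is Y(w0). Key observation: gates 4-9 undo each other exactly, leaving only the rest of the circuit to track.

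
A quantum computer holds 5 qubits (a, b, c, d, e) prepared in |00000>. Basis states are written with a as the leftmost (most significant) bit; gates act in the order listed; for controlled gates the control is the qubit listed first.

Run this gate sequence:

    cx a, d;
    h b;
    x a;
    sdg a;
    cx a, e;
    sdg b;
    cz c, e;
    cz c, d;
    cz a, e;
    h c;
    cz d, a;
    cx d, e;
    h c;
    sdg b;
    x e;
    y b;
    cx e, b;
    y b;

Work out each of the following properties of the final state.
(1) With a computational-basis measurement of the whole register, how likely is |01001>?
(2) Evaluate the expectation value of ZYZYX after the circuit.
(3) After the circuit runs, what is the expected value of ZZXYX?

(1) The probability of measuring |01001> is 0.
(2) The expectation value of ZYZYX is 0.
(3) The expectation value of ZZXYX is 0.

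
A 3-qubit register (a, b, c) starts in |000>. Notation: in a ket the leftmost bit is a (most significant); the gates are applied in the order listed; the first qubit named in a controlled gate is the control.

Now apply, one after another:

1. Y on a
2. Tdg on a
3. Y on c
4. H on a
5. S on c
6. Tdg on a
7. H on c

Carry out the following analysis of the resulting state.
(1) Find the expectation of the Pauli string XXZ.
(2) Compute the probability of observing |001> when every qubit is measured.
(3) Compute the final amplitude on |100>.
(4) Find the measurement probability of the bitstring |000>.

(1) The observable XXZ averages to 0.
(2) The probability of measuring |001> is 1/4.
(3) The final state's coefficient on |100> equals 1/2.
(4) Outcome |000> occurs with probability 1/4.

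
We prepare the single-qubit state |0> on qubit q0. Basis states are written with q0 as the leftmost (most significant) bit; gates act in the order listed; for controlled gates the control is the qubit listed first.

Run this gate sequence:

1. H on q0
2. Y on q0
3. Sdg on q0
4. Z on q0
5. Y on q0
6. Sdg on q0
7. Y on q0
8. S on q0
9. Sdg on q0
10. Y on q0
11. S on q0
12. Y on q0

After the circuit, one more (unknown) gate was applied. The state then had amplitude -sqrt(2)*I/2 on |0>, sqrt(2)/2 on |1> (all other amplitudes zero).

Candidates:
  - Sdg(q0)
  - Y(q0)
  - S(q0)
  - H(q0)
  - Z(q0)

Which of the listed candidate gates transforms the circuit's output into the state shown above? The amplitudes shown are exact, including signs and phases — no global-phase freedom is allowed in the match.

The applied gate was Z(q0).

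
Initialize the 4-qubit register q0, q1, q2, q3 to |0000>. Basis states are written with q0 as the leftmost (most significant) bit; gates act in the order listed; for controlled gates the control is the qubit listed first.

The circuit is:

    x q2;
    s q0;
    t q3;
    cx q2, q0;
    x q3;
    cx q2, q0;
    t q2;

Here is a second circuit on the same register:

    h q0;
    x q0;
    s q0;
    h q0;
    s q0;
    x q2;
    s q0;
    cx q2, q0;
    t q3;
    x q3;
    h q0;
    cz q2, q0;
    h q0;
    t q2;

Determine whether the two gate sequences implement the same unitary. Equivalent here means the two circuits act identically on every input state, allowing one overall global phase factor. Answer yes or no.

No, they are not equivalent — no single phase factor reconciles the two unitaries.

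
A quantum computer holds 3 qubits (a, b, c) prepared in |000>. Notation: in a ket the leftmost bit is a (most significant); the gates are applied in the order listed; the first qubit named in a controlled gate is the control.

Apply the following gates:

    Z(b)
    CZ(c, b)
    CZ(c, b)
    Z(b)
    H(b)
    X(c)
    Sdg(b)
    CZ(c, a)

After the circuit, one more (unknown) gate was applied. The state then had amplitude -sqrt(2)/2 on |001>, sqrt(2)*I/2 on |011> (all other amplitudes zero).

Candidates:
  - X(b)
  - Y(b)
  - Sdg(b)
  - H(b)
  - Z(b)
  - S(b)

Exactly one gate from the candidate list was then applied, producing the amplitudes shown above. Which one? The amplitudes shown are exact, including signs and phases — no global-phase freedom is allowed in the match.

The applied gate was Y(b). Key observation: the block from step 1 through step 4 cancels to the identity and can be dropped.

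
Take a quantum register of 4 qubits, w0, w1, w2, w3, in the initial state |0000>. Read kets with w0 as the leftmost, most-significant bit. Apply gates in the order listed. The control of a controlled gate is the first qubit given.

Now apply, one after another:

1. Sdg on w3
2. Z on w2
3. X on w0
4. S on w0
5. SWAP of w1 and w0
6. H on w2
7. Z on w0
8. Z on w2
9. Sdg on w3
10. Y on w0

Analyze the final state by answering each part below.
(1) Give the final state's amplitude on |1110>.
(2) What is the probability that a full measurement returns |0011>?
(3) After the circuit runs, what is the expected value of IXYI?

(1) |1110> carries amplitude sqrt(2)/2 in the final state.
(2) Outcome |0011> occurs with probability 0.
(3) In the final state, IXYI has expectation 0.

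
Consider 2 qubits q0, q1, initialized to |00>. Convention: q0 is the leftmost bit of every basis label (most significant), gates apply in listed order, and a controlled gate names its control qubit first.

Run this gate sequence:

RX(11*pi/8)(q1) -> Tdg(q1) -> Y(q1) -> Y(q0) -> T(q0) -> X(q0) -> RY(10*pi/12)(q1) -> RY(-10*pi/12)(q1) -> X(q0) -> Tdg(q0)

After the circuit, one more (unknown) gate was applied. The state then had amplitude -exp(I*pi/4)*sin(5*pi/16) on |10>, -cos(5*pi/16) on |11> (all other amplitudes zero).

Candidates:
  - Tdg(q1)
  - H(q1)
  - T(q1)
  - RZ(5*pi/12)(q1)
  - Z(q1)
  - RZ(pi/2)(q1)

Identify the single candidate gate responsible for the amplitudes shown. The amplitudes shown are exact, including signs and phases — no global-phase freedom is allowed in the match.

The applied gate was Z(q1).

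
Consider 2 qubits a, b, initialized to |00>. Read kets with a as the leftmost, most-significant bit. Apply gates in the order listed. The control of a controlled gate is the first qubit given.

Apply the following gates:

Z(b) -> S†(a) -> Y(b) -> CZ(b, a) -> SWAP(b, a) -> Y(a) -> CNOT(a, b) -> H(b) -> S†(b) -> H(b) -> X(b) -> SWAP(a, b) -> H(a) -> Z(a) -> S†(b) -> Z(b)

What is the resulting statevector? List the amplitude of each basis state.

The final amplitudes are sqrt(2)/2 on |00>, 0 on |01>, -sqrt(2)*I/2 on |10>, 0 on |11>.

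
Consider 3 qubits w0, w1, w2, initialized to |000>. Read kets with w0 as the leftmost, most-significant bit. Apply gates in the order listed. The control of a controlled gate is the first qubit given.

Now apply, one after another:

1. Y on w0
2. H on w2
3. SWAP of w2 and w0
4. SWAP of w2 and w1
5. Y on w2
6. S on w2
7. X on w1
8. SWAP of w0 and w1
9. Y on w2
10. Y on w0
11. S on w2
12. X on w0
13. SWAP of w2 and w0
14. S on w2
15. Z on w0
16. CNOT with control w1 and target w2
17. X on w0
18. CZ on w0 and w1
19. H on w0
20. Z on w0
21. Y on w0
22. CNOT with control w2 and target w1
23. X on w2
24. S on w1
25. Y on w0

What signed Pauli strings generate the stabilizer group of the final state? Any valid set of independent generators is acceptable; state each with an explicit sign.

One valid set of independent stabilizer generators is +XII, -IIX, +IZI (any independent generating set of the same group is equally correct).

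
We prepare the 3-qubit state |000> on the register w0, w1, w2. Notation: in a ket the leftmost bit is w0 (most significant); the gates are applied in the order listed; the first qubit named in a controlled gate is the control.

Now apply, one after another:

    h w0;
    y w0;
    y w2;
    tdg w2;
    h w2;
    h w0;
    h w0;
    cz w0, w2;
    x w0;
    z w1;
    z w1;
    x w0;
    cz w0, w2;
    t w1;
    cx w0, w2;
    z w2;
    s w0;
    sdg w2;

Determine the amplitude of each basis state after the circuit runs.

The resulting statevector has amplitude -exp(3*I*pi/4)/2 on |000>, -exp(I*pi/4)/2 on |001>, 0 on |010>, 0 on |011>, exp(I*pi/4)/2 on |100>, -exp(3*I*pi/4)/2 on |101>, 0 on |110>, 0 on |111>. Key observation: the block from step 8 through step 13 cancels to the identity and can be dropped.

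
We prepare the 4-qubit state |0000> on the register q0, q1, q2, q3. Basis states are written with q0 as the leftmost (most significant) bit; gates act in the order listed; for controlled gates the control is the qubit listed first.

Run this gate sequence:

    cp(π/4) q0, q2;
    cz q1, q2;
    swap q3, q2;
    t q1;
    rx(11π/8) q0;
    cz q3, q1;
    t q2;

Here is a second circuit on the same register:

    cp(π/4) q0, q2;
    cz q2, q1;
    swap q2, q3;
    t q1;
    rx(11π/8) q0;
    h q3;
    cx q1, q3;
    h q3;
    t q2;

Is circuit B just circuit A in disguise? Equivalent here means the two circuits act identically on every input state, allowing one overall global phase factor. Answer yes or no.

Yes: on every input state the two circuits agree up to one overall phase factor.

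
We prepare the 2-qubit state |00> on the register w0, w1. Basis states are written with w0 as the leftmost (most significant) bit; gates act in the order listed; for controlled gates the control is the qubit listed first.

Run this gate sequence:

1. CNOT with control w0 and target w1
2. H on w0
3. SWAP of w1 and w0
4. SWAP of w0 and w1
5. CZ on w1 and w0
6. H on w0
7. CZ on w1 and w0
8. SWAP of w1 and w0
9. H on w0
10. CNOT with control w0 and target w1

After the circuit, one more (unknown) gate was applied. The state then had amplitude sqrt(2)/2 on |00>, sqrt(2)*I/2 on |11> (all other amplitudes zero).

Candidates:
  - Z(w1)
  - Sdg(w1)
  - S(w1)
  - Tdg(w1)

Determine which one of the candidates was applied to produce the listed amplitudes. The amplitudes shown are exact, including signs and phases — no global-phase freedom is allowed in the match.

The applied gate was S(w1).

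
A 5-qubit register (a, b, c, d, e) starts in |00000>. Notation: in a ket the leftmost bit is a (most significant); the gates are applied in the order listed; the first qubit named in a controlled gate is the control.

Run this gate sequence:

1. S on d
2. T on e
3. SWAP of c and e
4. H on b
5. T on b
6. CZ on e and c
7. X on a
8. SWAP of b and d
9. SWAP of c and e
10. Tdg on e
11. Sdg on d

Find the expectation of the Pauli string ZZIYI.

The observable ZZIYI averages to sqrt(2)/2.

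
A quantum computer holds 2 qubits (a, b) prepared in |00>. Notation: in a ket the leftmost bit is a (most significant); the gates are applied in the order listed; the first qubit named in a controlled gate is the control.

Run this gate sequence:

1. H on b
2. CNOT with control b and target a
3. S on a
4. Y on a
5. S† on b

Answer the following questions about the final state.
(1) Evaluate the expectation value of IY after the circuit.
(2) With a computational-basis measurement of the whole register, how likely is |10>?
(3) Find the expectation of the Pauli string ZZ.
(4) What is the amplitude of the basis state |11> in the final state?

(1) In the final state, IY has expectation 0.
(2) Outcome |10> occurs with probability 1/2.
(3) The observable ZZ averages to -1.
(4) The amplitude on |11> is 0.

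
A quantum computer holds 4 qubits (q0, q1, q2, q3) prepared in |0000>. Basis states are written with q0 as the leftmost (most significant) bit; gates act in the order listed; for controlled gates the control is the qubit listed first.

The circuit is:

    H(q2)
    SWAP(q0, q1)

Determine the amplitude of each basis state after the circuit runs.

The resulting statevector has amplitude sqrt(2)/2 on |0000>, sqrt(2)/2 on |0010>, and 0 on every other basis state.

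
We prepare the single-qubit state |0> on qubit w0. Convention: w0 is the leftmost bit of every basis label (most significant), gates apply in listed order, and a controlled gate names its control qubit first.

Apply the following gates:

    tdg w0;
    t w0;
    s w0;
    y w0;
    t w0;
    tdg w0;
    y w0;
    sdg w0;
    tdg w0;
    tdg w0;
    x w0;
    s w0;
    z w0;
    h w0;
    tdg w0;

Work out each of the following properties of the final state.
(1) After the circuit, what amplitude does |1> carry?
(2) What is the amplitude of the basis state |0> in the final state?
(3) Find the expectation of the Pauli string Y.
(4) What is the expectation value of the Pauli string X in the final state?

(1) The final state's coefficient on |1> equals sqrt(2)*exp(I*pi/4)/2.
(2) The amplitude on |0> is -sqrt(2)*I/2.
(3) The expectation value of Y is sqrt(2)/2.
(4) The observable X averages to -sqrt(2)/2.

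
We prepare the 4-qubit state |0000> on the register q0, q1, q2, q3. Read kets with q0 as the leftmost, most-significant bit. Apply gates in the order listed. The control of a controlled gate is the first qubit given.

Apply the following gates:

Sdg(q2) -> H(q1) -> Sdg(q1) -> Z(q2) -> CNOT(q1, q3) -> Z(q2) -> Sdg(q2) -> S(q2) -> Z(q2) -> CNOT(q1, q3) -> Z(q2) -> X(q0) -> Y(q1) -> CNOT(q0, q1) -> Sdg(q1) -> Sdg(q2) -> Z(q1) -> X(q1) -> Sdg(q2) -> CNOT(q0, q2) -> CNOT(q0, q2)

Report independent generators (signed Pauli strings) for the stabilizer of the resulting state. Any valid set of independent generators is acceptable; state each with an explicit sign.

The final state is stabilized by the group generated by -IXII, -ZIII, +IIZI, +IIIZ; other independent generating sets are equally valid.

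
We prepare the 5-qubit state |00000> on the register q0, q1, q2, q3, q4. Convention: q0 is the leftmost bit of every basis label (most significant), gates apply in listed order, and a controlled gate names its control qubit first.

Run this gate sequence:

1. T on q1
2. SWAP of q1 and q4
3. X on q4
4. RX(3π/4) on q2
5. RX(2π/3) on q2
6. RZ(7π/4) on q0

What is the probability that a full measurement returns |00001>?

Outcome |00001> occurs with probability -sqrt(6)/8 + sqrt(2)/8 + 1/2.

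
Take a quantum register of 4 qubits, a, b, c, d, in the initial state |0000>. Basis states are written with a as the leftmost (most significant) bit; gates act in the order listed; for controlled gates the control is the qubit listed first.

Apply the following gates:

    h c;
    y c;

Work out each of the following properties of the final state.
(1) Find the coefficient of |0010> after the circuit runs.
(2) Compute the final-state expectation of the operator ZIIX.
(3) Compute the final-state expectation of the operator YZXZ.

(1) The amplitude on |0010> is sqrt(2)*I/2.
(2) In the final state, ZIIX has expectation 0.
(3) In the final state, YZXZ has expectation 0.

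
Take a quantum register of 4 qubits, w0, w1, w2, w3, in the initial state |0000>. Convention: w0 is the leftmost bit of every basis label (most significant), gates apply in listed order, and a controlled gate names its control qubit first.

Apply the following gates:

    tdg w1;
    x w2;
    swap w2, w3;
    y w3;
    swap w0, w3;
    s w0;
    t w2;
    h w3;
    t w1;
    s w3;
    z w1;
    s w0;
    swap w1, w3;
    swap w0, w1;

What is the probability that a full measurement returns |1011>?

A full measurement returns |1011> with probability 0.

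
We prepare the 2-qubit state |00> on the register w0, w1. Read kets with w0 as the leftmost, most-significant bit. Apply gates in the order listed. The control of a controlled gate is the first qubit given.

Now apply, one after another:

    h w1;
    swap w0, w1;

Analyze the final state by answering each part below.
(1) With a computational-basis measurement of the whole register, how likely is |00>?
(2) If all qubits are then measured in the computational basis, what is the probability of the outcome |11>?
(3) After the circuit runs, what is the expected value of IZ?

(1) Outcome |00> occurs with probability 1/2.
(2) A full measurement returns |11> with probability 0.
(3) In the final state, IZ has expectation 1.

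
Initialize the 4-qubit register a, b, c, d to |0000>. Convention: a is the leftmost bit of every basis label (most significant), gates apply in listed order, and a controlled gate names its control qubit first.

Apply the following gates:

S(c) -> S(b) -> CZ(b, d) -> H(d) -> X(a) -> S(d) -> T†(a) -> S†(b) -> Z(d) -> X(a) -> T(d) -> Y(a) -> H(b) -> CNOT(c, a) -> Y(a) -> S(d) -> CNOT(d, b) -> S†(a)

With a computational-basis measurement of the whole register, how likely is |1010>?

The probability of measuring |1010> is 0.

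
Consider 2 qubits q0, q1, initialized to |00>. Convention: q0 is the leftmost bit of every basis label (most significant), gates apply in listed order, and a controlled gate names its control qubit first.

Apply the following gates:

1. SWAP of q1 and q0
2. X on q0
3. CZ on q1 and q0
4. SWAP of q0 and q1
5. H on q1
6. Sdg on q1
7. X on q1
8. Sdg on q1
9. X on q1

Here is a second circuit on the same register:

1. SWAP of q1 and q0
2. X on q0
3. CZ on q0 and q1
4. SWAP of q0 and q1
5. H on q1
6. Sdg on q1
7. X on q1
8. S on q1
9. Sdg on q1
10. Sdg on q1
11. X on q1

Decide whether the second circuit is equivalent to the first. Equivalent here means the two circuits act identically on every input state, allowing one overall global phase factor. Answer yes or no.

Yes: on every input state the two circuits agree up to one overall phase factor.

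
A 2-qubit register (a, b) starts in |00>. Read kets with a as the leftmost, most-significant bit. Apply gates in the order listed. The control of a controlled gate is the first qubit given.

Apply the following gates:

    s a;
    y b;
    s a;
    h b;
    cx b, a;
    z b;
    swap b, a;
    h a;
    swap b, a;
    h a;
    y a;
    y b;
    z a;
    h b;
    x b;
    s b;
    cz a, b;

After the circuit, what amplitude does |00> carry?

The amplitude on |00> is -I/2.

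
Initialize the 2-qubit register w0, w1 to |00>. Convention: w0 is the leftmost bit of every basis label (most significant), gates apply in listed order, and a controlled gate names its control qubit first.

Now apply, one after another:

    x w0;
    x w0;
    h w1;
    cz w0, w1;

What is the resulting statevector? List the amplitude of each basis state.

The resulting statevector has amplitude sqrt(2)/2 on |00>, sqrt(2)/2 on |01>, 0 on |10>, 0 on |11>. Key observation: steps 1-2 multiply out to the identity, so the circuit reduces to the remaining gates.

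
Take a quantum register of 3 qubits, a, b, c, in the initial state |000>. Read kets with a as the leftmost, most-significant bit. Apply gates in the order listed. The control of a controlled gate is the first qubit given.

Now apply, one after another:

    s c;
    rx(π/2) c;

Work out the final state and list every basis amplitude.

After the circuit, the state carries amplitude sqrt(2)/2 on |000>, -sqrt(2)*I/2 on |001>, and 0 on every other basis state.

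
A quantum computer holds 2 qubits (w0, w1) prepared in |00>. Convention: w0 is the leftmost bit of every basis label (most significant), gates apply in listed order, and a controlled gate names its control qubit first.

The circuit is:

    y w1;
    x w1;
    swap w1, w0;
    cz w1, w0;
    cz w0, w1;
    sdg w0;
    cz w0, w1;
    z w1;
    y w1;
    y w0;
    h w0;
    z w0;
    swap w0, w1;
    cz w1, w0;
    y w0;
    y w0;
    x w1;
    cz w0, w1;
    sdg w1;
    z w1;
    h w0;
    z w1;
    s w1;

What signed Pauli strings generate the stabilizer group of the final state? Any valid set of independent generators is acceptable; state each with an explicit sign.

The stabilizer group can be generated by -XI, +IX, among other valid generating sets.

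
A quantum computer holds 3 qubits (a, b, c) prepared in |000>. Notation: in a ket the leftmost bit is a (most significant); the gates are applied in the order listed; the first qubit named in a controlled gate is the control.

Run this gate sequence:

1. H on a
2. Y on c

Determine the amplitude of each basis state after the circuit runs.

The final amplitudes are sqrt(2)*I/2 on |001>, sqrt(2)*I/2 on |101>, and 0 on every other basis state.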